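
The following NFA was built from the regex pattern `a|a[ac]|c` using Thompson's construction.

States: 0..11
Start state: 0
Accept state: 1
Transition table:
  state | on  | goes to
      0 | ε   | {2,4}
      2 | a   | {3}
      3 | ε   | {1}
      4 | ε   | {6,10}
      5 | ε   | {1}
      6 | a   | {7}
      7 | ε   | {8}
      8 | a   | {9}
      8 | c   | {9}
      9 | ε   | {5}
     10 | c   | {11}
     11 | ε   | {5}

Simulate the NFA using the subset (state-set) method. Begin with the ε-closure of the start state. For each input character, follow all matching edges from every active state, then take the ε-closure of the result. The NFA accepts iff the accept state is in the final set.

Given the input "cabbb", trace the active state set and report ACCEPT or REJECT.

Answer: REJECT

Steps:
S₀ = ε-closure({0}) = {0,2,4,6,10}
'c' @ 1: {1,5,11}  [accepting]
'a' @ 2: {}  — state set empty
rest 'bbb' ignored (set empty)
after full input: {}  (accept=1 not in)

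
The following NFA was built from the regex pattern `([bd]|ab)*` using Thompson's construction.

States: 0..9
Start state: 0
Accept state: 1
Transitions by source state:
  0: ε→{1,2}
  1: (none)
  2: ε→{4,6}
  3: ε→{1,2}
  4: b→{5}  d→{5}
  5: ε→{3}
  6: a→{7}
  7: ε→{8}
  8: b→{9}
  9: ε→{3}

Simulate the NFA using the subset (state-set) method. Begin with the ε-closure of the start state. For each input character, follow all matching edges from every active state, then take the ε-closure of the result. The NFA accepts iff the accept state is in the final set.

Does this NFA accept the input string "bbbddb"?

Answer: ACCEPT

Derivation:
initial (ε-close {0}): {0,1,2,4,6}
'b' @ 1: {1,2,3,4,5,6}  ✓accept
'b' @ 2: {1,2,3,4,5,6}  ✓accept
'b' @ 3: {1,2,3,4,5,6}  ✓accept
'd' @ 4: {1,2,3,4,5,6}  ✓accept
'd' @ 5: {1,2,3,4,5,6}  ✓accept
'b' @ 6: {1,2,3,4,5,6}  ✓accept
final: {1,2,3,4,5,6}; accept 1 in set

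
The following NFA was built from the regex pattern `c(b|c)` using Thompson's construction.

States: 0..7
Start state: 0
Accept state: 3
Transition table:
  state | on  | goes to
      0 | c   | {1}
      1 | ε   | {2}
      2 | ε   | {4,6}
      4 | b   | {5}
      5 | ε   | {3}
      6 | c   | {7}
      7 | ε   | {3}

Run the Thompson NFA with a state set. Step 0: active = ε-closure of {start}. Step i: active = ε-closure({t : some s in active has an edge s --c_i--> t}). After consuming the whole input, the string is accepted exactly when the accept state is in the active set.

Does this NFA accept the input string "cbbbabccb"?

Answer: REJECT

Derivation:
initial (ε-close {0}): {0}
'c' @ 1: {1,2,4,6}
'b' @ 2: {3,5}  ✓accept
'b' @ 3: {}  — no active states
rest 'babccb' ignored (set empty)
after full input: {}  (accept=3 not in)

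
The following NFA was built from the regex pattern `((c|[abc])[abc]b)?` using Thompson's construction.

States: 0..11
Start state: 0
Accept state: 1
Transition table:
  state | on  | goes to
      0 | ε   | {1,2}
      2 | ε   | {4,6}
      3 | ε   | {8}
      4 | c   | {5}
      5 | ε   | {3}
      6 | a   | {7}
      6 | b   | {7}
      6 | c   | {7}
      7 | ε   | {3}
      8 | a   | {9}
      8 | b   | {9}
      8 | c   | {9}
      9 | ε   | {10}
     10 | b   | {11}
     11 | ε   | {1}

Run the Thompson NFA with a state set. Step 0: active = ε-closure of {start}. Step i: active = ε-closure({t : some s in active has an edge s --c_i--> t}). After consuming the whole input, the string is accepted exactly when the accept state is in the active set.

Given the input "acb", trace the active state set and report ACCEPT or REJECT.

Answer: ACCEPT

Steps:
start: ε-closure({0}) = {0,1,2,4,6}
'a' @ 1: {3,7,8}
'c' @ 2: {9,10}
'b' @ 3: {1,11}  (accept∈set)
after full input: {1,11}  (accept=1 in)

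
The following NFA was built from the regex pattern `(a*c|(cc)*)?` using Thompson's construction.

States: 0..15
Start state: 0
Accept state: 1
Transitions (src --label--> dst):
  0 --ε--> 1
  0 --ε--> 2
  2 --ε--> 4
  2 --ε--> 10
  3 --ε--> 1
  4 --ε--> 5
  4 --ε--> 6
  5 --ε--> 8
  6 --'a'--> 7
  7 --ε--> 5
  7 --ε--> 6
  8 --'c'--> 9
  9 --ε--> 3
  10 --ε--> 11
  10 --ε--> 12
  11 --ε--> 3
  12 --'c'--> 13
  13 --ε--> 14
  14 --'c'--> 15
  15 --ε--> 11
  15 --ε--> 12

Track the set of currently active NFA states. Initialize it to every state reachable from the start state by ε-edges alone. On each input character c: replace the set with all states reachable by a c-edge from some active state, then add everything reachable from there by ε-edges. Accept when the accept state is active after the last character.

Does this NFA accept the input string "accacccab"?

initial (ε-close {0}): {0,1,2,3,4,5,6,8,10,11,12}
'a' @ 1: {5,6,7,8}
'c' @ 2: {1,3,9}  [accepting]
'c' @ 3: {}  — no active states
rest 'acccab' ignored (set empty)
after full input: {}  (accept=1 not in)

Answer: REJECT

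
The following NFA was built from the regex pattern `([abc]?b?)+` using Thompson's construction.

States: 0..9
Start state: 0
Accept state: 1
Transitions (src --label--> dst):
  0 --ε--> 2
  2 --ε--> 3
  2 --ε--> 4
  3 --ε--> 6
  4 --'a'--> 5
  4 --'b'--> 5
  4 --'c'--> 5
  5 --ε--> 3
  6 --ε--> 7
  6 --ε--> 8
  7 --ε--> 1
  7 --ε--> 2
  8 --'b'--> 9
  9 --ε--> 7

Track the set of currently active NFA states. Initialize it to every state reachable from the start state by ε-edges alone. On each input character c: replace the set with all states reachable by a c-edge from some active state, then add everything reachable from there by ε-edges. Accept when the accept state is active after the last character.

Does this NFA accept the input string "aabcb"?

initial (ε-close {0}): {0,1,2,3,4,6,7,8}
'a' @ 1: {1,2,3,4,5,6,7,8}  (accept∈set)
'a' @ 2: {1,2,3,4,5,6,7,8}  (accept∈set)
'b' @ 3: {1,2,3,4,5,6,7,8,9}  (accept∈set)
'c' @ 4: {1,2,3,4,5,6,7,8}  (accept∈set)
'b' @ 5: {1,2,3,4,5,6,7,8,9}  (accept∈set)
after full input: {1,2,3,4,5,6,7,8,9}  (accept=1 in)

Answer: ACCEPT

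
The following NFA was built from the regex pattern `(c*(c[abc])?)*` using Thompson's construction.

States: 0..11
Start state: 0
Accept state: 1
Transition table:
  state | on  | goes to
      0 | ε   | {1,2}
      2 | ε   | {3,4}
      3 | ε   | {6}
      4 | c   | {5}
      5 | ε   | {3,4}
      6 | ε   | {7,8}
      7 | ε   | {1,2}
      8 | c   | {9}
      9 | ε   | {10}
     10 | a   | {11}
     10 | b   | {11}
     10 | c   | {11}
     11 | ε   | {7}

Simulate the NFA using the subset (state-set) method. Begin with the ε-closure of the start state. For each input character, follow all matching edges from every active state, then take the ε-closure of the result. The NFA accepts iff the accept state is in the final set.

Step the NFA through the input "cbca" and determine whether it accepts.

Answer: ACCEPT

Trace:
S₀ = ε-closure({0}) = {0,1,2,3,4,6,7,8}
'c' @ 1: {1,2,3,4,5,6,7,8,9,10}  [accepting]
'b' @ 2: {1,2,3,4,6,7,8,11}  [accepting]
'c' @ 3: {1,2,3,4,5,6,7,8,9,10}  [accepting]
'a' @ 4: {1,2,3,4,6,7,8,11}  [accepting]
after full input: {1,2,3,4,6,7,8,11}  (accept=1 in)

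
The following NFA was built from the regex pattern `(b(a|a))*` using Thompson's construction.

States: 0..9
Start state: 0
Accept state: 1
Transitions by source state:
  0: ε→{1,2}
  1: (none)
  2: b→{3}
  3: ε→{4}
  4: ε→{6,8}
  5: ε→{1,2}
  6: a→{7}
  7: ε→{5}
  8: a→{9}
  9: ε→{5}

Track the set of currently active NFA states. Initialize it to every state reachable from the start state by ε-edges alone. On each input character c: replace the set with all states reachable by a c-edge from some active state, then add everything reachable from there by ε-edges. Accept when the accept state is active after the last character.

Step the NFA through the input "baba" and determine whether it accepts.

initial (ε-close {0}): {0,1,2}
'b' @ 1: {3,4,6,8}
'a' @ 2: {1,2,5,7,9}  [accepting]
'b' @ 3: {3,4,6,8}
'a' @ 4: {1,2,5,7,9}  [accepting]
end set {1,2,5,7,9} — state 1 in

Answer: ACCEPT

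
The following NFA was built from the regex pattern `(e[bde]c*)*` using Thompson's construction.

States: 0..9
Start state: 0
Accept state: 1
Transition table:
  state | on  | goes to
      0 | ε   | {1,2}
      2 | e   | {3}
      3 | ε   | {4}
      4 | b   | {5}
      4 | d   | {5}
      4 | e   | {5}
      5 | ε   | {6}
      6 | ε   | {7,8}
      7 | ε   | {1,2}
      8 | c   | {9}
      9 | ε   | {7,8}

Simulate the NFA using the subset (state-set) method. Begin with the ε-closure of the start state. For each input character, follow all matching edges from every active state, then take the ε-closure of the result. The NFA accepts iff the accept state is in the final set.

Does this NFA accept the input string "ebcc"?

S₀ = ε-closure({0}) = {0,1,2}
'e' @ 1: {3,4}
'b' @ 2: {1,2,5,6,7,8}  ✓accept
'c' @ 3: {1,2,7,8,9}  ✓accept
'c' @ 4: {1,2,7,8,9}  ✓accept
after full input: {1,2,7,8,9}  (accept=1 in)

Answer: ACCEPT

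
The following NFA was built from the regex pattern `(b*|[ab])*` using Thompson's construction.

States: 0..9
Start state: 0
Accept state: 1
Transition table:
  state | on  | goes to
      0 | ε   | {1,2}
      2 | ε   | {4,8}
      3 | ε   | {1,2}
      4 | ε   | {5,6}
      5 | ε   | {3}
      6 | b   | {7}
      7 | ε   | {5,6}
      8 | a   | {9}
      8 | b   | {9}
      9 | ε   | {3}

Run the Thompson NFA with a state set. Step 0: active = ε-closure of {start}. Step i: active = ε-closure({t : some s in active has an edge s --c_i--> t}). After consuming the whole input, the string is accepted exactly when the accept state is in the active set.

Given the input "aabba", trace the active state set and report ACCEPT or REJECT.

initial (ε-close {0}): {0,1,2,3,4,5,6,8}
'a' @ 1: {1,2,3,4,5,6,8,9}  (accept∈set)
'a' @ 2: {1,2,3,4,5,6,8,9}  (accept∈set)
'b' @ 3: {1,2,3,4,5,6,7,8,9}  (accept∈set)
'b' @ 4: {1,2,3,4,5,6,7,8,9}  (accept∈set)
'a' @ 5: {1,2,3,4,5,6,8,9}  (accept∈set)
after full input: {1,2,3,4,5,6,8,9}  (accept=1 in)

Answer: ACCEPT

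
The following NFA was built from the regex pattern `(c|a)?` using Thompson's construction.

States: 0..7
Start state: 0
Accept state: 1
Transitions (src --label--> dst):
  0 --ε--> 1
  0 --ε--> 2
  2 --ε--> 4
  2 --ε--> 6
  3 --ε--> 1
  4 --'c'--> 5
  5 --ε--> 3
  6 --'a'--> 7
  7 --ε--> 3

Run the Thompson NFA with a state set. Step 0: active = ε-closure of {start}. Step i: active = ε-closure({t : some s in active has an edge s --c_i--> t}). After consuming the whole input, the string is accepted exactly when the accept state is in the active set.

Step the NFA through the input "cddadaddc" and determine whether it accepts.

Answer: REJECT

Steps:
S₀ = ε-closure({0}) = {0,1,2,4,6}
'c' @ 1: {1,3,5}  [accepting]
'd' @ 2: {}  — no active states
rest 'dadaddc' ignored (set empty)
after full input: {}  (accept=1 not in)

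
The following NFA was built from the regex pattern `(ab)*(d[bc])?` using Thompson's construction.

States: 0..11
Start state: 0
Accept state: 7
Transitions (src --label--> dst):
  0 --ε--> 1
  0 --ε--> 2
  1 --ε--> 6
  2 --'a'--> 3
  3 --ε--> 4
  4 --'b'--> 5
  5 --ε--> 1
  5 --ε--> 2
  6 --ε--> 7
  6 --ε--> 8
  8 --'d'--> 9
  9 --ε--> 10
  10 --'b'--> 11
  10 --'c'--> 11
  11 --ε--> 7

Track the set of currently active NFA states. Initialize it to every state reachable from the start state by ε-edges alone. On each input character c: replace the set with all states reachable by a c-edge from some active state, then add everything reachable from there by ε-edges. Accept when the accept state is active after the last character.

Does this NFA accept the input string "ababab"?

Answer: ACCEPT

Derivation:
start: ε-closure({0}) = {0,1,2,6,7,8}
'a' @ 1: {3,4}
'b' @ 2: {1,2,5,6,7,8}  (accept∈set)
'a' @ 3: {3,4}
'b' @ 4: {1,2,5,6,7,8}  (accept∈set)
'a' @ 5: {3,4}
'b' @ 6: {1,2,5,6,7,8}  (accept∈set)
after full input: {1,2,5,6,7,8}  (accept=7 in)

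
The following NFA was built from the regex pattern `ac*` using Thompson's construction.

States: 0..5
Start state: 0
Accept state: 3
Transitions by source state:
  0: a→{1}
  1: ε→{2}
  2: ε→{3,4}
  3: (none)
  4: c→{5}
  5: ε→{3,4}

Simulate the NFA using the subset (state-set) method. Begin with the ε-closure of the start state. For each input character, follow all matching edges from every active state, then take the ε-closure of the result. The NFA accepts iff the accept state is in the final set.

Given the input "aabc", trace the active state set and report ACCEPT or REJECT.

Answer: REJECT

Trace:
S₀ = ε-closure({0}) = {0}
'a' @ 1: {1,2,3,4}  ✓accept
'a' @ 2: {}  — no active states
rest 'bc' ignored (set empty)
final: {}; accept 3 not in set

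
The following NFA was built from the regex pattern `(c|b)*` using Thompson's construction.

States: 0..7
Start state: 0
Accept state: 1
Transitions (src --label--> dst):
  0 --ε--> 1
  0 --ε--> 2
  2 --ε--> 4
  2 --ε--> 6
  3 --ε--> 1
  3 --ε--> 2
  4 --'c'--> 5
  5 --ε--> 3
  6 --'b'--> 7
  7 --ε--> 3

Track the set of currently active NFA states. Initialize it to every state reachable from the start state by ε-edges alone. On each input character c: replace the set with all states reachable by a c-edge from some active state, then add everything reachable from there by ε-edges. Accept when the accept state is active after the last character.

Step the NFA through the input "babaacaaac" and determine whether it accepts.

S₀ = ε-closure({0}) = {0,1,2,4,6}
'b' @ 1: {1,2,3,4,6,7}  (accept∈set)
'a' @ 2: {}  — no active states
rest 'baacaaac' ignored (set empty)
final: {}; accept 1 not in set

Answer: REJECT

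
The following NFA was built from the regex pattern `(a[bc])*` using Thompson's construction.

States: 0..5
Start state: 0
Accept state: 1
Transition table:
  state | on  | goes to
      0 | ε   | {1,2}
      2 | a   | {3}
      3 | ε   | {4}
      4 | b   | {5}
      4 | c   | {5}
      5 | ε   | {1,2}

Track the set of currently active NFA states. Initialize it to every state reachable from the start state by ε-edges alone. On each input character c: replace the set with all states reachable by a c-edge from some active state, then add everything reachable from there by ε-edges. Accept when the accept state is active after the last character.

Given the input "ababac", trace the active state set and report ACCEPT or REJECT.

initial (ε-close {0}): {0,1,2}
'a' @ 1: {3,4}
'b' @ 2: {1,2,5}  [accepting]
'a' @ 3: {3,4}
'b' @ 4: {1,2,5}  [accepting]
'a' @ 5: {3,4}
'c' @ 6: {1,2,5}  [accepting]
after full input: {1,2,5}  (accept=1 in)

Answer: ACCEPT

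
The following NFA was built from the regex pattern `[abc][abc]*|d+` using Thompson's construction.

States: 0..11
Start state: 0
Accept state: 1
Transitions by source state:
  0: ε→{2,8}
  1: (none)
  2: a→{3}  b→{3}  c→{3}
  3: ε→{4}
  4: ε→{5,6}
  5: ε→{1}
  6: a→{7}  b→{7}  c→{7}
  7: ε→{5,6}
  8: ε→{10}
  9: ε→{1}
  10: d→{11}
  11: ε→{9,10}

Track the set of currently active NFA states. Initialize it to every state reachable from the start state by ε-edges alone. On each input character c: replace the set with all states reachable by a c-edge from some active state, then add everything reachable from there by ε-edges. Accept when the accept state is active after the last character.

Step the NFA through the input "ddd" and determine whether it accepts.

S₀ = ε-closure({0}) = {0,2,8,10}
'd' @ 1: {1,9,10,11}  [accepting]
'd' @ 2: {1,9,10,11}  [accepting]
'd' @ 3: {1,9,10,11}  [accepting]
final: {1,9,10,11}; accept 1 in set

Answer: ACCEPT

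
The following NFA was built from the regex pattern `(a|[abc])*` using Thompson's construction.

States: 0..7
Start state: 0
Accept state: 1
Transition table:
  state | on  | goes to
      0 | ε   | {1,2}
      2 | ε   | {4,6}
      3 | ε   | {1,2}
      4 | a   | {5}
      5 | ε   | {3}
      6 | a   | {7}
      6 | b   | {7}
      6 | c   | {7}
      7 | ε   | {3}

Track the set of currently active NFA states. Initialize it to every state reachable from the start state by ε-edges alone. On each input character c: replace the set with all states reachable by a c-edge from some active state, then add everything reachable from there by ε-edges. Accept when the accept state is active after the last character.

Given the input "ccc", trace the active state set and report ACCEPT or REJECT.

start: ε-closure({0}) = {0,1,2,4,6}
'c' @ 1: {1,2,3,4,6,7}  ✓accept
'c' @ 2: {1,2,3,4,6,7}  ✓accept
'c' @ 3: {1,2,3,4,6,7}  ✓accept
final: {1,2,3,4,6,7}; accept 1 in set

Answer: ACCEPT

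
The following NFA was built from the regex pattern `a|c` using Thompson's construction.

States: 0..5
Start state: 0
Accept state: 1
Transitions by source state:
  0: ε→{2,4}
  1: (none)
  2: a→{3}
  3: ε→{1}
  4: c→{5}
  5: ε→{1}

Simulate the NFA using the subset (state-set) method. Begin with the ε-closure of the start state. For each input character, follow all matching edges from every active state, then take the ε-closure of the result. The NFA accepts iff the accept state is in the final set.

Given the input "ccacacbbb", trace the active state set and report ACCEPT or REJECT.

start: ε-closure({0}) = {0,2,4}
'c' @ 1: {1,5}  [accepting]
'c' @ 2: {}  — state set empty
rest 'acacbbb' ignored (set empty)
end set {} — state 1 not in

Answer: REJECT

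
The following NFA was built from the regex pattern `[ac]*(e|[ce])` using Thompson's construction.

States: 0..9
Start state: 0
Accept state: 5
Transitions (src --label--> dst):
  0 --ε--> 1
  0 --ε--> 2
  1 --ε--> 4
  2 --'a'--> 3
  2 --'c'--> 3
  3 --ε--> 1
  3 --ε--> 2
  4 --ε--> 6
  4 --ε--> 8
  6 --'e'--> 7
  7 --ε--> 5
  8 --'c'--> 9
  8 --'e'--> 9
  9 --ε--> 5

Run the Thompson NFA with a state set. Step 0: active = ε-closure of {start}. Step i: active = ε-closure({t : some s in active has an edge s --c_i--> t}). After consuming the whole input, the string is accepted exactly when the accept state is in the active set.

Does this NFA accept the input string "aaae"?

S₀ = ε-closure({0}) = {0,1,2,4,6,8}
'a' @ 1: {1,2,3,4,6,8}
'a' @ 2: {1,2,3,4,6,8}
'a' @ 3: {1,2,3,4,6,8}
'e' @ 4: {5,7,9}  (accept∈set)
end set {5,7,9} — state 5 in

Answer: ACCEPT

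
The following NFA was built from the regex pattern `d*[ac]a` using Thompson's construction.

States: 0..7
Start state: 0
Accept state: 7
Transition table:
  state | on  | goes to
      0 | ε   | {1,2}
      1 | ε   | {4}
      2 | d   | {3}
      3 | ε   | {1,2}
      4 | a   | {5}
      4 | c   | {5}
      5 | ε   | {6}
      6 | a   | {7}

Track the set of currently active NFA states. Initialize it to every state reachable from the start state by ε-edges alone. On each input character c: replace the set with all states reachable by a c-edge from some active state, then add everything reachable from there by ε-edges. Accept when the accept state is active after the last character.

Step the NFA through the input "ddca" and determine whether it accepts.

Answer: ACCEPT

Steps:
start: ε-closure({0}) = {0,1,2,4}
'd' @ 1: {1,2,3,4}
'd' @ 2: {1,2,3,4}
'c' @ 3: {5,6}
'a' @ 4: {7}  (accept∈set)
final: {7}; accept 7 in set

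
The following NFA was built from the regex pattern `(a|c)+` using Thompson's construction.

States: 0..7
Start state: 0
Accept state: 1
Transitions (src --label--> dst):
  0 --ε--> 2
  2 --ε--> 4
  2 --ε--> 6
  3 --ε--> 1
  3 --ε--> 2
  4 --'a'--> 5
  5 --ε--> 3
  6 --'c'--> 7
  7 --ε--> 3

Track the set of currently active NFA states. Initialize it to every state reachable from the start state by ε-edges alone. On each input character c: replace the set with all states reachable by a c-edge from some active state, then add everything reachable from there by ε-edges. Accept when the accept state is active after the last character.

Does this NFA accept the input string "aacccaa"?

Answer: ACCEPT

Trace:
S₀ = ε-closure({0}) = {0,2,4,6}
'a' @ 1: {1,2,3,4,5,6}  [accepting]
'a' @ 2: {1,2,3,4,5,6}  [accepting]
'c' @ 3: {1,2,3,4,6,7}  [accepting]
'c' @ 4: {1,2,3,4,6,7}  [accepting]
'c' @ 5: {1,2,3,4,6,7}  [accepting]
'a' @ 6: {1,2,3,4,5,6}  [accepting]
'a' @ 7: {1,2,3,4,5,6}  [accepting]
final: {1,2,3,4,5,6}; accept 1 in set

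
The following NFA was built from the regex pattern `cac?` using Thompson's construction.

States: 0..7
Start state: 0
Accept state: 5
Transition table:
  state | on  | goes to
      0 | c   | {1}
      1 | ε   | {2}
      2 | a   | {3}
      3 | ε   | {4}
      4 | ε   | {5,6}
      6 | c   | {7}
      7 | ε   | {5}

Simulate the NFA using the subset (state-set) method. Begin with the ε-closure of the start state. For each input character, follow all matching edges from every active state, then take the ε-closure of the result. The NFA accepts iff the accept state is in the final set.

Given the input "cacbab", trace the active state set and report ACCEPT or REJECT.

Answer: REJECT

Steps:
initial (ε-close {0}): {0}
'c' @ 1: {1,2}
'a' @ 2: {3,4,5,6}  (accept∈set)
'c' @ 3: {5,7}  (accept∈set)
'b' @ 4: {}  — state set empty
rest 'ab' ignored (set empty)
final: {}; accept 5 not in set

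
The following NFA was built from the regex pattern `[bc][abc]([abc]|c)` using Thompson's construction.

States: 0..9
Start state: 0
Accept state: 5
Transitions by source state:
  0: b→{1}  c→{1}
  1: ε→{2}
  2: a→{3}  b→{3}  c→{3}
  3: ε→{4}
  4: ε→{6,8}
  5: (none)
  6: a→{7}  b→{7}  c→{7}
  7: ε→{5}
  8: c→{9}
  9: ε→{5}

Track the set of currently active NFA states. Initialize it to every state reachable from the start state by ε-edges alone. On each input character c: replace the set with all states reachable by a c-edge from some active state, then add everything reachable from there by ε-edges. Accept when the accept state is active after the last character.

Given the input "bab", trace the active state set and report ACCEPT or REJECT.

start: ε-closure({0}) = {0}
'b' @ 1: {1,2}
'a' @ 2: {3,4,6,8}
'b' @ 3: {5,7}  [accepting]
after full input: {5,7}  (accept=5 in)

Answer: ACCEPT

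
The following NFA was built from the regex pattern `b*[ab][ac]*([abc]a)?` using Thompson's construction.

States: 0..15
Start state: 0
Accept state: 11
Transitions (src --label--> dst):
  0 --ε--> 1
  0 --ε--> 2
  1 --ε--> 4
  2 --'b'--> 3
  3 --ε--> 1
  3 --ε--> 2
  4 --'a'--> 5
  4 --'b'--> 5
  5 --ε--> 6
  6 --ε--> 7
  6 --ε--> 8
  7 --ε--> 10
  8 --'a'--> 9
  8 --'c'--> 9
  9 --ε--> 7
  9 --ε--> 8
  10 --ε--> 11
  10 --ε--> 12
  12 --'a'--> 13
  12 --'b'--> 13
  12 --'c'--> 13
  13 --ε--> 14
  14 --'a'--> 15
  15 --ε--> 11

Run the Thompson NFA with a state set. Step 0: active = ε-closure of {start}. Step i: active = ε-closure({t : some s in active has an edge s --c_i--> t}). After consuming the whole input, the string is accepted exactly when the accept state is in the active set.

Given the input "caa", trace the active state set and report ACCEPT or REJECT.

Answer: REJECT

Derivation:
start: ε-closure({0}) = {0,1,2,4}
'c' @ 1: {}  — dead — no transitions
rest 'aa' ignored (set empty)
after full input: {}  (accept=11 not in)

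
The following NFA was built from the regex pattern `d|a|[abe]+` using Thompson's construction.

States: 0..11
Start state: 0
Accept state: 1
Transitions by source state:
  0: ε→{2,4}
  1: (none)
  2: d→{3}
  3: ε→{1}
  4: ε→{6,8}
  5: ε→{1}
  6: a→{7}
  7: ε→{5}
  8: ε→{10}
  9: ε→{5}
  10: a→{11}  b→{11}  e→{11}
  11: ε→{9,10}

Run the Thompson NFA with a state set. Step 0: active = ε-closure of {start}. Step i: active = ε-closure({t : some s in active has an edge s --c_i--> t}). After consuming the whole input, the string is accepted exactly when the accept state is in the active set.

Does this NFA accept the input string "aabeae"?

S₀ = ε-closure({0}) = {0,2,4,6,8,10}
'a' @ 1: {1,5,7,9,10,11}  [accepting]
'a' @ 2: {1,5,9,10,11}  [accepting]
'b' @ 3: {1,5,9,10,11}  [accepting]
'e' @ 4: {1,5,9,10,11}  [accepting]
'a' @ 5: {1,5,9,10,11}  [accepting]
'e' @ 6: {1,5,9,10,11}  [accepting]
final: {1,5,9,10,11}; accept 1 in set

Answer: ACCEPT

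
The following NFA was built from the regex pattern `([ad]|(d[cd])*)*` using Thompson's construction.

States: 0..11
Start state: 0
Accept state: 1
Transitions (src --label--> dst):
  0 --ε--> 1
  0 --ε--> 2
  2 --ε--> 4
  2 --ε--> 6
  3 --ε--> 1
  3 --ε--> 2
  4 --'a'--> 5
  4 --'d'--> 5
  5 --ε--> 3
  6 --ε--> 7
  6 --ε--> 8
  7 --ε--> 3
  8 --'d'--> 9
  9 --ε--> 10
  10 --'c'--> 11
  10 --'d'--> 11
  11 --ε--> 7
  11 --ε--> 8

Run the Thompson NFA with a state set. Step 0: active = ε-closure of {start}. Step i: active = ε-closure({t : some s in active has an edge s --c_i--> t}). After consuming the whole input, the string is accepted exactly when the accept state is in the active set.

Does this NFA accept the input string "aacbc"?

Answer: REJECT

Derivation:
start: ε-closure({0}) = {0,1,2,3,4,6,7,8}
'a' @ 1: {1,2,3,4,5,6,7,8}  [accepting]
'a' @ 2: {1,2,3,4,5,6,7,8}  [accepting]
'c' @ 3: {}  — dead — no transitions
rest 'bc' ignored (set empty)
final: {}; accept 1 not in set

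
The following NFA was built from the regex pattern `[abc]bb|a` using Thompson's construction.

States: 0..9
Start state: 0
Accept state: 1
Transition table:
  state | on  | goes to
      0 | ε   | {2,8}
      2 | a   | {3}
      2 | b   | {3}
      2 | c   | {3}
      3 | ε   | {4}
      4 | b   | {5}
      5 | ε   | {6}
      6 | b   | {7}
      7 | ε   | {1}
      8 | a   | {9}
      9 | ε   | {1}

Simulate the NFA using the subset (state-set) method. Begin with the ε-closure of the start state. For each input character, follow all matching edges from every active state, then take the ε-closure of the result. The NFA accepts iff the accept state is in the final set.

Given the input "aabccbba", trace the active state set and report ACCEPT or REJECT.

Answer: REJECT

Steps:
S₀ = ε-closure({0}) = {0,2,8}
'a' @ 1: {1,3,4,9}  ✓accept
'a' @ 2: {}  — no active states
rest 'bccbba' ignored (set empty)
after full input: {}  (accept=1 not in)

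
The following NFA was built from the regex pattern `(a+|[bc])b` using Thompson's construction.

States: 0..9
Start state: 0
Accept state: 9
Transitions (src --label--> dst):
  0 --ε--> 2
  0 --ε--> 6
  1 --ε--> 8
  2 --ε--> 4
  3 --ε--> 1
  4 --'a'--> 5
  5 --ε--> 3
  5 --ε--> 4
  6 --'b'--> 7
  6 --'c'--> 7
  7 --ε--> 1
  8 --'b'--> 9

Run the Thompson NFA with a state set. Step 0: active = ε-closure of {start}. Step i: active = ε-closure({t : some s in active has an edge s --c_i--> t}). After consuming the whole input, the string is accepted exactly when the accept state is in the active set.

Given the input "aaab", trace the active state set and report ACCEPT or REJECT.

Answer: ACCEPT

Derivation:
S₀ = ε-closure({0}) = {0,2,4,6}
'a' @ 1: {1,3,4,5,8}
'a' @ 2: {1,3,4,5,8}
'a' @ 3: {1,3,4,5,8}
'b' @ 4: {9}  (accept∈set)
final: {9}; accept 9 in set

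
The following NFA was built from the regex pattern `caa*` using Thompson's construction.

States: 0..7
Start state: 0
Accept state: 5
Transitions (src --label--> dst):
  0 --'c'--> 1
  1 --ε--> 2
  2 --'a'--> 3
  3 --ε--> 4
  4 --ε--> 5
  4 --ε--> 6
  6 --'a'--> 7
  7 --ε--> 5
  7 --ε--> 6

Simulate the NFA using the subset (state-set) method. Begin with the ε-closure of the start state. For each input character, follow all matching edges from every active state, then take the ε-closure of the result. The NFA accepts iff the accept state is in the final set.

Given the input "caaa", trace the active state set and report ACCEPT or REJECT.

Answer: ACCEPT

Steps:
initial (ε-close {0}): {0}
'c' @ 1: {1,2}
'a' @ 2: {3,4,5,6}  [accepting]
'a' @ 3: {5,6,7}  [accepting]
'a' @ 4: {5,6,7}  [accepting]
final: {5,6,7}; accept 5 in set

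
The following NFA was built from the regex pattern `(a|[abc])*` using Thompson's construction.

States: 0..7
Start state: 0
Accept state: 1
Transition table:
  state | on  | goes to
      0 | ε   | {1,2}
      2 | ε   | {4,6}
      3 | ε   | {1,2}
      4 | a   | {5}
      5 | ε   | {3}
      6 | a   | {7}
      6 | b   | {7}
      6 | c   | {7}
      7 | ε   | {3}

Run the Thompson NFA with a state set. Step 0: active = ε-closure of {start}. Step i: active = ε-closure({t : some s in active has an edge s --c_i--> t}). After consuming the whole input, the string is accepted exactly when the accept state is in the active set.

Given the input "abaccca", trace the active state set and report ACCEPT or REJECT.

Answer: ACCEPT

Steps:
initial (ε-close {0}): {0,1,2,4,6}
'a' @ 1: {1,2,3,4,5,6,7}  (accept∈set)
'b' @ 2: {1,2,3,4,6,7}  (accept∈set)
'a' @ 3: {1,2,3,4,5,6,7}  (accept∈set)
'c' @ 4: {1,2,3,4,6,7}  (accept∈set)
'c' @ 5: {1,2,3,4,6,7}  (accept∈set)
'c' @ 6: {1,2,3,4,6,7}  (accept∈set)
'a' @ 7: {1,2,3,4,5,6,7}  (accept∈set)
final: {1,2,3,4,5,6,7}; accept 1 in set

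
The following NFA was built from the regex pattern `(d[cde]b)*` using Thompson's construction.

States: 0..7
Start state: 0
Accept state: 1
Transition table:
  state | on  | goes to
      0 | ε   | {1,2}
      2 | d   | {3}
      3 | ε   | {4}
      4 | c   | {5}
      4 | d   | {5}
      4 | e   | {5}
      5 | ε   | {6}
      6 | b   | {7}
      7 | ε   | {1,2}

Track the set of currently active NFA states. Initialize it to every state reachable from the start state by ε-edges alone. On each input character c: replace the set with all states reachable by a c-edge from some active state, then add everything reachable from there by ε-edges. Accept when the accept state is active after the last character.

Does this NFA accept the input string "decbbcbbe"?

Answer: REJECT

Steps:
initial (ε-close {0}): {0,1,2}
'd' @ 1: {3,4}
'e' @ 2: {5,6}
'c' @ 3: {}  — state set empty
rest 'bbcbbe' ignored (set empty)
after full input: {}  (accept=1 not in)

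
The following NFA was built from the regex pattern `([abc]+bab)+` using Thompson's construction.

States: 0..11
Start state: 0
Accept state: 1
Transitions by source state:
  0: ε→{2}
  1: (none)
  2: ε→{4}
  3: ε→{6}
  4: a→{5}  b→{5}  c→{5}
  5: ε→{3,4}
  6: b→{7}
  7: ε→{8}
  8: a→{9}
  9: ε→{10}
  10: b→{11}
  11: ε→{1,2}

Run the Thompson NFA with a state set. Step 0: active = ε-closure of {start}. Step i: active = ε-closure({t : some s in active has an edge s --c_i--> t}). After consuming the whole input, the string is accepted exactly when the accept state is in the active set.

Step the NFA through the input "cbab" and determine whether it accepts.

Answer: ACCEPT

Steps:
S₀ = ε-closure({0}) = {0,2,4}
'c' @ 1: {3,4,5,6}
'b' @ 2: {3,4,5,6,7,8}
'a' @ 3: {3,4,5,6,9,10}
'b' @ 4: {1,2,3,4,5,6,7,8,11}  [accepting]
final: {1,2,3,4,5,6,7,8,11}; accept 1 in set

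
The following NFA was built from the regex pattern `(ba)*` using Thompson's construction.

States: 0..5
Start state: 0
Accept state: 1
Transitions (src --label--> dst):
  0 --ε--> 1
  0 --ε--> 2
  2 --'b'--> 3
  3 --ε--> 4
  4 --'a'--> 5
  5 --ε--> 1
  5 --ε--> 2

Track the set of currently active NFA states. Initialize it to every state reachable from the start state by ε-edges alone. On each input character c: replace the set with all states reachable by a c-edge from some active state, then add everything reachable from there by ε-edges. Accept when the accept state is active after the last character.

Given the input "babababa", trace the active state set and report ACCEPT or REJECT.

Answer: ACCEPT

Derivation:
initial (ε-close {0}): {0,1,2}
'b' @ 1: {3,4}
'a' @ 2: {1,2,5}  [accepting]
'b' @ 3: {3,4}
'a' @ 4: {1,2,5}  [accepting]
'b' @ 5: {3,4}
'a' @ 6: {1,2,5}  [accepting]
'b' @ 7: {3,4}
'a' @ 8: {1,2,5}  [accepting]
after full input: {1,2,5}  (accept=1 in)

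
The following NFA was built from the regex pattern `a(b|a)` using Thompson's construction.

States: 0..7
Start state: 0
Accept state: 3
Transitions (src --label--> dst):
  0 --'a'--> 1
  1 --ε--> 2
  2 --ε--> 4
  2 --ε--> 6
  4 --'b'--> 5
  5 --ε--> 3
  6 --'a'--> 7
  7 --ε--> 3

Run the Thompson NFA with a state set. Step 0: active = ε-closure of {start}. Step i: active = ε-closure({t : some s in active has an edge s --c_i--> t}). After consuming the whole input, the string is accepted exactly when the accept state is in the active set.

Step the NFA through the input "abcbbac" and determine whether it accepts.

Answer: REJECT

Trace:
initial (ε-close {0}): {0}
'a' @ 1: {1,2,4,6}
'b' @ 2: {3,5}  ✓accept
'c' @ 3: {}  — dead — no transitions
rest 'bbac' ignored (set empty)
after full input: {}  (accept=3 not in)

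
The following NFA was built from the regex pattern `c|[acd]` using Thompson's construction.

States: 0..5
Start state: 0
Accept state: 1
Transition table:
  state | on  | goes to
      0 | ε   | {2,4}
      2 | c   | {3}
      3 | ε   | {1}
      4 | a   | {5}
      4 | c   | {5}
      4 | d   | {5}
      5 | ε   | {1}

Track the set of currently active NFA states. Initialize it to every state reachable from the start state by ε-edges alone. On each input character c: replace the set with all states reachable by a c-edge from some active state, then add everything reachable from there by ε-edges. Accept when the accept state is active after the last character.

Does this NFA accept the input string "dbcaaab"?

S₀ = ε-closure({0}) = {0,2,4}
'd' @ 1: {1,5}  ✓accept
'b' @ 2: {}  — no active states
rest 'caaab' ignored (set empty)
after full input: {}  (accept=1 not in)

Answer: REJECT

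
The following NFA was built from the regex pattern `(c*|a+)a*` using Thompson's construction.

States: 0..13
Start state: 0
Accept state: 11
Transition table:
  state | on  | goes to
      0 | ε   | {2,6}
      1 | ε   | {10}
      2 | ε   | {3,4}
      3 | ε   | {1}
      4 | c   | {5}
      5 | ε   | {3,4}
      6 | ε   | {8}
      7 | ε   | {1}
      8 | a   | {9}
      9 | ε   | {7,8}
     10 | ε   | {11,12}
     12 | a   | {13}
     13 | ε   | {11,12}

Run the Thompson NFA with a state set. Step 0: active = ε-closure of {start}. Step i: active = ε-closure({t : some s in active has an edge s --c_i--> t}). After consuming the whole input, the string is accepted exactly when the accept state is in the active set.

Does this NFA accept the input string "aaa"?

Answer: ACCEPT

Derivation:
S₀ = ε-closure({0}) = {0,1,2,3,4,6,8,10,11,12}
'a' @ 1: {1,7,8,9,10,11,12,13}  (accept∈set)
'a' @ 2: {1,7,8,9,10,11,12,13}  (accept∈set)
'a' @ 3: {1,7,8,9,10,11,12,13}  (accept∈set)
final: {1,7,8,9,10,11,12,13}; accept 11 in set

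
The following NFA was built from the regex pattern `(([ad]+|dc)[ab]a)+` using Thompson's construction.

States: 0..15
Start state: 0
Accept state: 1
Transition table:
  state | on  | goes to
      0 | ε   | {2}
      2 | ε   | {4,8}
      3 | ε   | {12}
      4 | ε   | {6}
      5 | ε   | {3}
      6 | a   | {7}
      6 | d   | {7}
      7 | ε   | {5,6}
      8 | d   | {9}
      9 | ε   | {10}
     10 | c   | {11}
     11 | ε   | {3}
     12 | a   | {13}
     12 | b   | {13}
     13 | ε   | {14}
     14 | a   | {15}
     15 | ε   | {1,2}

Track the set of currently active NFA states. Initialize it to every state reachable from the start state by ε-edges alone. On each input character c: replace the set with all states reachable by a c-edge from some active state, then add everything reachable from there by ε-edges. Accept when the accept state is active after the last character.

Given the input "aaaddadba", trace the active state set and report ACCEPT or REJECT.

start: ε-closure({0}) = {0,2,4,6,8}
'a' @ 1: {3,5,6,7,12}
'a' @ 2: {3,5,6,7,12,13,14}
'a' @ 3: {1,2,3,4,5,6,7,8,12,13,14,15}  ✓accept
'd' @ 4: {3,5,6,7,9,10,12}
'd' @ 5: {3,5,6,7,12}
'a' @ 6: {3,5,6,7,12,13,14}
'd' @ 7: {3,5,6,7,12}
'b' @ 8: {13,14}
'a' @ 9: {1,2,4,6,8,15}  ✓accept
final: {1,2,4,6,8,15}; accept 1 in set

Answer: ACCEPT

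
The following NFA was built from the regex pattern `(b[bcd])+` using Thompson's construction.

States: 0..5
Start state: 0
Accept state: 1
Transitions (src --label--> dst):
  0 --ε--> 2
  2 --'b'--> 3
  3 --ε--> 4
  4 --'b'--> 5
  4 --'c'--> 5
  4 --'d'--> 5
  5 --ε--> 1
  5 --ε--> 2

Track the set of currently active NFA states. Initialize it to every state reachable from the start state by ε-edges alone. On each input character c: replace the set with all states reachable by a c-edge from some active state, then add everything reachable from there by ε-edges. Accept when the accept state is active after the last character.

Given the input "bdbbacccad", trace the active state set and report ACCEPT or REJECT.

Answer: REJECT

Trace:
S₀ = ε-closure({0}) = {0,2}
'b' @ 1: {3,4}
'd' @ 2: {1,2,5}  [accepting]
'b' @ 3: {3,4}
'b' @ 4: {1,2,5}  [accepting]
'a' @ 5: {}  — no active states
rest 'cccad' ignored (set empty)
final: {}; accept 1 not in set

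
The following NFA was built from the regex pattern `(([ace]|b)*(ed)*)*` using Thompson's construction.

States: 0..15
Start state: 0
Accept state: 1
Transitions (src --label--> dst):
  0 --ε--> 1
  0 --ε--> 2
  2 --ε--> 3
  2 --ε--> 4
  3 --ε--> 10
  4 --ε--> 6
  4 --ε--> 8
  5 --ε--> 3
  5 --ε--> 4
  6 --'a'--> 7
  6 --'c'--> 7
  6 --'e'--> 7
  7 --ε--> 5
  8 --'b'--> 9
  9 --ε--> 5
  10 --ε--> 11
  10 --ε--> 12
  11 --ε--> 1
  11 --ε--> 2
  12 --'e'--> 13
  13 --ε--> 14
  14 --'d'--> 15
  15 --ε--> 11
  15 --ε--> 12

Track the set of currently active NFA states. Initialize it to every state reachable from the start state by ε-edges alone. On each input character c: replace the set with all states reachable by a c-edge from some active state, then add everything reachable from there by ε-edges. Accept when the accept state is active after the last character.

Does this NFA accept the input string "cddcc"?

Answer: REJECT

Derivation:
initial (ε-close {0}): {0,1,2,3,4,6,8,10,11,12}
'c' @ 1: {1,2,3,4,5,6,7,8,10,11,12}  [accepting]
'd' @ 2: {}  — dead — no transitions
rest 'dcc' ignored (set empty)
final: {}; accept 1 not in set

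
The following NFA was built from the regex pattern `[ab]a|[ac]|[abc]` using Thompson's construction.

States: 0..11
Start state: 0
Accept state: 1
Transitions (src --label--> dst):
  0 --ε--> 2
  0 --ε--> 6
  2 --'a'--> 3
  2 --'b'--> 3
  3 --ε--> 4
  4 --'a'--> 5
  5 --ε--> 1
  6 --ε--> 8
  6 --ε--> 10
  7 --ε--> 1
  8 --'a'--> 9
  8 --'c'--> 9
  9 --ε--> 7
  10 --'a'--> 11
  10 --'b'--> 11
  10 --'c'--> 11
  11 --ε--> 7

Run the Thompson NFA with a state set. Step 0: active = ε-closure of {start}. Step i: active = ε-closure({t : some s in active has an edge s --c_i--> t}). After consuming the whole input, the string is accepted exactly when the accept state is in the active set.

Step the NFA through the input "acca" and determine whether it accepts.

Answer: REJECT

Derivation:
S₀ = ε-closure({0}) = {0,2,6,8,10}
'a' @ 1: {1,3,4,7,9,11}  ✓accept
'c' @ 2: {}  — state set empty
rest 'ca' ignored (set empty)
final: {}; accept 1 not in set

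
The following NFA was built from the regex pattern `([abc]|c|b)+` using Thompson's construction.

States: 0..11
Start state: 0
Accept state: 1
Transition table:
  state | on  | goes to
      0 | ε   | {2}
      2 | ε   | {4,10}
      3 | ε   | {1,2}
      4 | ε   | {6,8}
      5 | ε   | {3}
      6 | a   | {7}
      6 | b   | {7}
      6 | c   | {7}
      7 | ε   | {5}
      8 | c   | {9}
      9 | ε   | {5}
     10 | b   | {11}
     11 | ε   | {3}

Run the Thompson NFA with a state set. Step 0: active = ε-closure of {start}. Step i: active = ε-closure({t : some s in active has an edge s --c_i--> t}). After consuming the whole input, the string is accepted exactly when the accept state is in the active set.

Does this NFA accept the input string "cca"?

Answer: ACCEPT

Trace:
start: ε-closure({0}) = {0,2,4,6,8,10}
'c' @ 1: {1,2,3,4,5,6,7,8,9,10}  ✓accept
'c' @ 2: {1,2,3,4,5,6,7,8,9,10}  ✓accept
'a' @ 3: {1,2,3,4,5,6,7,8,10}  ✓accept
final: {1,2,3,4,5,6,7,8,10}; accept 1 in set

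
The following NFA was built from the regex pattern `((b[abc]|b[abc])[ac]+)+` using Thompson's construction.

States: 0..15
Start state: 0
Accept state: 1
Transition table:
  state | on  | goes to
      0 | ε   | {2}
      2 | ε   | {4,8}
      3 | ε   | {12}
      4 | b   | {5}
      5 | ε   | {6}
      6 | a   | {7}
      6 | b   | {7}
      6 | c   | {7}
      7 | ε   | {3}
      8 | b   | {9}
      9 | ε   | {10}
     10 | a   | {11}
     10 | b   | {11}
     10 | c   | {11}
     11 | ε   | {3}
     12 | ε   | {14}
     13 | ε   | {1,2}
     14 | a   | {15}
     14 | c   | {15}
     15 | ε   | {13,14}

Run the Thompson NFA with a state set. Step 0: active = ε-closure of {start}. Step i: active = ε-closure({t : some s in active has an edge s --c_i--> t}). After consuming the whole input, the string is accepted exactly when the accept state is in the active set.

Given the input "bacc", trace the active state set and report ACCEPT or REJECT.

Answer: ACCEPT

Steps:
start: ε-closure({0}) = {0,2,4,8}
'b' @ 1: {5,6,9,10}
'a' @ 2: {3,7,11,12,14}
'c' @ 3: {1,2,4,8,13,14,15}  ✓accept
'c' @ 4: {1,2,4,8,13,14,15}  ✓accept
after full input: {1,2,4,8,13,14,15}  (accept=1 in)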